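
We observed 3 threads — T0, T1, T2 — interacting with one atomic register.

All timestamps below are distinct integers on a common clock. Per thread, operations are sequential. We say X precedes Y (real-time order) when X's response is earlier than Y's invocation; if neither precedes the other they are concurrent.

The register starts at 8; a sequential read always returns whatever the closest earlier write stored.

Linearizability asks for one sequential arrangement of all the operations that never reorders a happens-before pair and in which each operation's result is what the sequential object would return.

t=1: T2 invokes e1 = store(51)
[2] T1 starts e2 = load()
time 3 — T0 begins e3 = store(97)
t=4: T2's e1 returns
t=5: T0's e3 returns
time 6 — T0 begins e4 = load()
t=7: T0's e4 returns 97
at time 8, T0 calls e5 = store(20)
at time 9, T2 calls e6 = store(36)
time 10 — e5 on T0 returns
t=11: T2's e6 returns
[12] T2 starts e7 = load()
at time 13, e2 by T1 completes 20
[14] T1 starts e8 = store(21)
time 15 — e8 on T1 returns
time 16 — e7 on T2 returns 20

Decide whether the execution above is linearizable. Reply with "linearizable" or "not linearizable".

linearizable

a witness: e1, e3, e4, e6, e5, e2, e7, e8
1. e1 store(51), leaving value 51
2. e3 store(97), leaving value 97
3. e4 load() → 97, leaving value 97
4. e6 store(36), leaving value 36
5. e5 store(20), leaving value 20
6. e2 load() → 20, leaving value 20
7. e7 load() → 20, leaving value 20
8. e8 store(21), leaving value 21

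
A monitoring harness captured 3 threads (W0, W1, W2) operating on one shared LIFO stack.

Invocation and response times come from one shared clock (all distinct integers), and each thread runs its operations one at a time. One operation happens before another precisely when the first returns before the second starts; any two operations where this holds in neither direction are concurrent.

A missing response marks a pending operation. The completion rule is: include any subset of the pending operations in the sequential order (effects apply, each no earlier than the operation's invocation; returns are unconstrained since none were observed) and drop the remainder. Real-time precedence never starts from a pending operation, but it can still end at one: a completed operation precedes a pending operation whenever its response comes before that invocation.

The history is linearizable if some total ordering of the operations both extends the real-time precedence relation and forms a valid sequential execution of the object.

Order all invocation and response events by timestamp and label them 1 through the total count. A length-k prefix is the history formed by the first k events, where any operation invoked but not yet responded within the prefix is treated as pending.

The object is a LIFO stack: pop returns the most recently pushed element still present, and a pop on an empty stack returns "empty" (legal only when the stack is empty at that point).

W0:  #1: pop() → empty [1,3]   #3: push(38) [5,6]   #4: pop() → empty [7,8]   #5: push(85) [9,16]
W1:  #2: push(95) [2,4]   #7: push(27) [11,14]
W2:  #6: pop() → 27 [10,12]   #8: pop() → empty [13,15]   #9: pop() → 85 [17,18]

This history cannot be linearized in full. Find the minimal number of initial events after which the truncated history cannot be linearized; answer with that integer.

events 1..7 are linearizable; a witness order is #1, #2, #3:
after step 1 (#1 pop() → empty): stack <>
after step 2 (#2 push(95)): stack <95>
after step 3 (#3 push(38)): stack <95,38>
event 8 — #4's response, time 8 — after it, nothing linearizes
for example #1, #2, #3, #4 fails at step 4: #4 pop() → empty is not legal there
for example #2, #1, #3, #4 fails at step 2: #1 pop() → empty is not legal there

8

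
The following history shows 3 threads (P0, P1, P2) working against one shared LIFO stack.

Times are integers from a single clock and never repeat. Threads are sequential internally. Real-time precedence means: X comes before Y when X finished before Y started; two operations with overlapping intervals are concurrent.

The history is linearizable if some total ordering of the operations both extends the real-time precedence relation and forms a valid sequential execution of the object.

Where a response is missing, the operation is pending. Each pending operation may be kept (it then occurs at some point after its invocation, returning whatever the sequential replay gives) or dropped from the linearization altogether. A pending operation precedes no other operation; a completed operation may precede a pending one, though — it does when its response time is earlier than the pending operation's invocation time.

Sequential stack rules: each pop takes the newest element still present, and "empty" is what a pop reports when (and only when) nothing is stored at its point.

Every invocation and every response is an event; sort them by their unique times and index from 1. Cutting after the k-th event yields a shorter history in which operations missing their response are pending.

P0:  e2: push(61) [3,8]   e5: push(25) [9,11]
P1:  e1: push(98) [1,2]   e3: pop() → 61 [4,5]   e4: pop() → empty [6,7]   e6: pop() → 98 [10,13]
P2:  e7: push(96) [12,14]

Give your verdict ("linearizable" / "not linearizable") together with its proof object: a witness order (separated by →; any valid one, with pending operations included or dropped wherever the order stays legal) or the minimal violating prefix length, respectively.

not linearizable — minimal violating prefix: 7 events

already the first 7 events (up to e4's response at time 7) admit no linearization; the first 6 still do
the completed operations (3 total) allow one real-time order; the LIFO stack replay rejects it
no completion choice of the 1 pending operation (e2) rescues it — every subset was tried
e.g. e1, e3, e4 (pending dropped): illegal at step 2, since e3 pop() → 61 cannot apply there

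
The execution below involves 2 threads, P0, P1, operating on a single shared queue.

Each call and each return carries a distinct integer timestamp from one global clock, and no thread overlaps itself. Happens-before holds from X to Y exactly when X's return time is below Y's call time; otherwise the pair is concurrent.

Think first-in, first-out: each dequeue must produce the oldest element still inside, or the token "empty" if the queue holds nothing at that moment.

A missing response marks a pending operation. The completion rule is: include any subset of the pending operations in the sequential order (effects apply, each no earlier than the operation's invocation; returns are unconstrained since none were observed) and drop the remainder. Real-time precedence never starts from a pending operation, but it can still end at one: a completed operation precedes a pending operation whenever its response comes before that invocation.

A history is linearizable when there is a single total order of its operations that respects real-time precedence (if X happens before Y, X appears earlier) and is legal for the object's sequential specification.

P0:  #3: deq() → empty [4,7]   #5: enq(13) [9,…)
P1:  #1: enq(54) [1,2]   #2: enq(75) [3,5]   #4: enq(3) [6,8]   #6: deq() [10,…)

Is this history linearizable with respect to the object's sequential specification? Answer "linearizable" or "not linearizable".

not linearizable

already the first 7 events (up to #3's response at time 7) admit no linearization; the first 6 still do
the 3 completed operations admit 2 real-time orders; each fails the queue replay
no completion choice of the 1 pending operation (#4) rescues it — every subset was tried
for example #1, #2, #3 (pending dropped) fails at step 3: #3 deq() → empty is not legal there
for example #1, #3, #2 (pending dropped) fails at step 2: #3 deq() → empty is not legal there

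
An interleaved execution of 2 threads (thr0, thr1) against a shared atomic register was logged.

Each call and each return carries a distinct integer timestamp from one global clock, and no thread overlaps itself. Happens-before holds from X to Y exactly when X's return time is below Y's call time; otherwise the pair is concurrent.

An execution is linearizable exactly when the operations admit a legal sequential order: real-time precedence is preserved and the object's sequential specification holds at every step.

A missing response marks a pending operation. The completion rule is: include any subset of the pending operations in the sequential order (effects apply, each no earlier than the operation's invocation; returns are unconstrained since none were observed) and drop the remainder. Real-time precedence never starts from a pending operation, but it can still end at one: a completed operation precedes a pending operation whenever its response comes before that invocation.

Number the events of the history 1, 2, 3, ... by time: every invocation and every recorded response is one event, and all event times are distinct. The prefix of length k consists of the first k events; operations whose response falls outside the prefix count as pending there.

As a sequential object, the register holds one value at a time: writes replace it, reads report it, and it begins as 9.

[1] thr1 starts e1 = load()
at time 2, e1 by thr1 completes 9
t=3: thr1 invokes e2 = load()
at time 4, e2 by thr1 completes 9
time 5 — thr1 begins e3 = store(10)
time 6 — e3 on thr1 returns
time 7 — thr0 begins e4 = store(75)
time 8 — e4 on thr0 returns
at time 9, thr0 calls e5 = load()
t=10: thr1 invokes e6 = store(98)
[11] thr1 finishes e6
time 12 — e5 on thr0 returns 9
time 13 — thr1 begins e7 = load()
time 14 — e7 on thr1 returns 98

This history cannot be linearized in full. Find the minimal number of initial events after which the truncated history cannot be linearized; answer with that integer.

events 1..11 are linearizable; a witness order is e1, e2, e3, e4, e5, e6:
step 1: e1 load() → 9 — value 9
step 2: e2 load() → 9 — value 9
step 3: e3 store(10) — value 10
step 4: e4 store(75) — value 75
step 5: e5 load() (pending, included) — value 75
step 6: e6 store(98) — value 98
include event 12 — e5 responding at 12 — and every candidate order breaks
sample order e1, e2, e3, e4, e5, e6 stalls at step 5 — e5 load() → 9 has no legal effect
sample order e1, e2, e3, e4, e6, e5 stalls at step 6 — e5 load() → 9 has no legal effect

12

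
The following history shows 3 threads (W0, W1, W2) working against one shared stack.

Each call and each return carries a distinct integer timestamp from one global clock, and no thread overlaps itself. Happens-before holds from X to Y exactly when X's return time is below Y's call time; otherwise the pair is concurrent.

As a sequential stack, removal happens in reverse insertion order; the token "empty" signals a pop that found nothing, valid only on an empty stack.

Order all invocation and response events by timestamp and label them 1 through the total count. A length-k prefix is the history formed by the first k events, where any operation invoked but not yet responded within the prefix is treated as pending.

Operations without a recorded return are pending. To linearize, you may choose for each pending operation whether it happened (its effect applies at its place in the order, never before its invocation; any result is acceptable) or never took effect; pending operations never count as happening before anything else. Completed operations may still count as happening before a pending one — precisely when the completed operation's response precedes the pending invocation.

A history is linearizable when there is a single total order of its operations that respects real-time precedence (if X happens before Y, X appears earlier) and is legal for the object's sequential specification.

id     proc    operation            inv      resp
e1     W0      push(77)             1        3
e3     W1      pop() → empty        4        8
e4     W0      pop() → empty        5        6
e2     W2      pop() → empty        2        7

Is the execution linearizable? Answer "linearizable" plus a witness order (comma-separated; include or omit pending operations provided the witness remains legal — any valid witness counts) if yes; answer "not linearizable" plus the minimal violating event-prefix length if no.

prefix check: 1..7 passes, 1..8 fails once e3's time-8 response joins
every one of the 8 real-time-consistent orders over 4 completed stack ops fails the sequential spec
sample order e1, e2, e3, e4 stalls at step 2 — e2 pop() → empty has no legal effect
sample order e1, e2, e4, e3 stalls at step 2 — e2 pop() → empty has no legal effect

not linearizable — minimal violating prefix: 8 events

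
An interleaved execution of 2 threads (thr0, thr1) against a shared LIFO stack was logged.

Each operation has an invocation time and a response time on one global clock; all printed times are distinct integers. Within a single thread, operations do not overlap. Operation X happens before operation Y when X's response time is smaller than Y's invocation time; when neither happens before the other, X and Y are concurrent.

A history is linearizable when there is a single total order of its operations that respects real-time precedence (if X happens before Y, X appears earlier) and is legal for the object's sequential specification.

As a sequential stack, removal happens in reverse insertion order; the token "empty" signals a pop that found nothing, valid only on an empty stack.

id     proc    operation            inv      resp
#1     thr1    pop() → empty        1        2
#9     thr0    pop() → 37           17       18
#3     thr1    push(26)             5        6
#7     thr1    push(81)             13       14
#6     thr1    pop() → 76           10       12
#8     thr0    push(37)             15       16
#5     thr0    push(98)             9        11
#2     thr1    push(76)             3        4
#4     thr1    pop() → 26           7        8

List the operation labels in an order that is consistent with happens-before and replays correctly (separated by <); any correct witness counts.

#1 < #2 < #3 < #4 < #6 < #5 < #7 < #8 < #9

step 1: #1 pop() → empty — stack <>
step 2: #2 push(76) — stack <76>
step 3: #3 push(26) — stack <76,26>
step 4: #4 pop() → 26 — stack <76>
step 5: #6 pop() → 76 — stack <>
step 6: #5 push(98) — stack <98>
step 7: #7 push(81) — stack <98,81>
step 8: #8 push(37) — stack <98,81,37>
step 9: #9 pop() → 37 — stack <98,81>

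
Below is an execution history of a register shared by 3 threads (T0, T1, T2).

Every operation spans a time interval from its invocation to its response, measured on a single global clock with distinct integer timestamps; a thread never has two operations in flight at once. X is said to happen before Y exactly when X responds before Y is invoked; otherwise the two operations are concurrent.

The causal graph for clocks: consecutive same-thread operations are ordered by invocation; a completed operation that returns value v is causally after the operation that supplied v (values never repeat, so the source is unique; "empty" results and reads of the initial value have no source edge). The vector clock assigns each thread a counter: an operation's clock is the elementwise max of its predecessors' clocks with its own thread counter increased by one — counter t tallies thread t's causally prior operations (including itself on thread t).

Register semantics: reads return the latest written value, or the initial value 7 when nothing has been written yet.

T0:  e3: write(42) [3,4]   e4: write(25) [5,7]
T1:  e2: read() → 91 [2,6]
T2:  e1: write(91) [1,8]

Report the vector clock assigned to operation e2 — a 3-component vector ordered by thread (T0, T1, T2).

no predecessors for e1 (invoked 1): T2 increments from zero → (0, 0, 1)
no predecessors for e3 (invoked 3): T0 increments from zero → (1, 0, 0)
e2, invoked 2, takes VC(e1)=(0, 0, 1) under max, adds 1 for T1 → (0, 1, 1)
e4, invoked 5, takes VC(e3)=(1, 0, 0) under max, adds 1 for T0 → (2, 0, 0)
target: VC(e2) = (0, 1, 1)

(0, 1, 1)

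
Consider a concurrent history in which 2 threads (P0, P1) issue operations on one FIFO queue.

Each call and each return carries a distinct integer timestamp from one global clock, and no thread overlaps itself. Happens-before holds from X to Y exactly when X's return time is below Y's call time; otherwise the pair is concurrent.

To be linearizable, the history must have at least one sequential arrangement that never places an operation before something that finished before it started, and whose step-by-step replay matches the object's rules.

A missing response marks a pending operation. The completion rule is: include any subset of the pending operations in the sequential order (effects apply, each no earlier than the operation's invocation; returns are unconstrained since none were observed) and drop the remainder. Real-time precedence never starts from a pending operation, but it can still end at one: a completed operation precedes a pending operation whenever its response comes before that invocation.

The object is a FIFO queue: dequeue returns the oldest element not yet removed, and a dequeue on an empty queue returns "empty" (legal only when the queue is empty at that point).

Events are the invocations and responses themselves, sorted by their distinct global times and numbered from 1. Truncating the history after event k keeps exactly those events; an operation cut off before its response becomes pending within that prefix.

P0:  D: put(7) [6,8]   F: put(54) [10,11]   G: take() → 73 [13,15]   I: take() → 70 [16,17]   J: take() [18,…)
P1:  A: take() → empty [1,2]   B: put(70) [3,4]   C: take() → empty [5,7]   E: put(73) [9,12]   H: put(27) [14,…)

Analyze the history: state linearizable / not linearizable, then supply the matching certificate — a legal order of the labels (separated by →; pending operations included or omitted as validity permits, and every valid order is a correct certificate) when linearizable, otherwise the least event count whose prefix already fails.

not linearizable — minimal violating prefix: 7 events

events 1..6 are fine; event 7 — the response of C at time 7 — makes the prefix non-linearizable
the sole real-time-consistent order of 3 completed operations fails the FIFO queue replay
completion choices over the 1 pending operation (D) were checked; none helps
take A, B, C (pending dropped): step 3 already fails, because C take() → empty cannot occur there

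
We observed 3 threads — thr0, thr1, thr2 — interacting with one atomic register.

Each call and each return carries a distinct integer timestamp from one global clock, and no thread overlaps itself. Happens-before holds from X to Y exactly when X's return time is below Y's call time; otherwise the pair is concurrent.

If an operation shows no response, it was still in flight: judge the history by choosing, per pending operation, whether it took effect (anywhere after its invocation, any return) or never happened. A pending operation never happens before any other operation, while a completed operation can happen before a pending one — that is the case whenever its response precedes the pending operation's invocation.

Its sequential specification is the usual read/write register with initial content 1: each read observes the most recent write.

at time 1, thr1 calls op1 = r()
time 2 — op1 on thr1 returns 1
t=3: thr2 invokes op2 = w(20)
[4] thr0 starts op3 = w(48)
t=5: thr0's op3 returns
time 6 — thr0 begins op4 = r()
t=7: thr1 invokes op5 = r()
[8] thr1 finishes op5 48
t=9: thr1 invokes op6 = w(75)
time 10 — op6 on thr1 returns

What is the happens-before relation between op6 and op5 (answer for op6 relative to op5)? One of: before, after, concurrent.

op6 spans [9,10], op5 spans [7,8]
resp(op5)=8 < inv(op6)=9

after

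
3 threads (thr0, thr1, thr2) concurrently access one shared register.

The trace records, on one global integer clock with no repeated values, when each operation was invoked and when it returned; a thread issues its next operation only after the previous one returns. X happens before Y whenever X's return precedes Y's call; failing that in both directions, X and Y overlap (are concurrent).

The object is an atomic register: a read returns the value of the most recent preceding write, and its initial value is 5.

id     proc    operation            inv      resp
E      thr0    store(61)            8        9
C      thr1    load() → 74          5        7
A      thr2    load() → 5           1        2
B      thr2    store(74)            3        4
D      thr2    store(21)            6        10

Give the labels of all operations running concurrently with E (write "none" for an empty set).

D

E spans [8,9]; an op avoiding the whole window 8..9 is ordered, any other is concurrent
A [1,2]: before
B [3,4]: before
C [5,7]: before
D [6,10]: concurrent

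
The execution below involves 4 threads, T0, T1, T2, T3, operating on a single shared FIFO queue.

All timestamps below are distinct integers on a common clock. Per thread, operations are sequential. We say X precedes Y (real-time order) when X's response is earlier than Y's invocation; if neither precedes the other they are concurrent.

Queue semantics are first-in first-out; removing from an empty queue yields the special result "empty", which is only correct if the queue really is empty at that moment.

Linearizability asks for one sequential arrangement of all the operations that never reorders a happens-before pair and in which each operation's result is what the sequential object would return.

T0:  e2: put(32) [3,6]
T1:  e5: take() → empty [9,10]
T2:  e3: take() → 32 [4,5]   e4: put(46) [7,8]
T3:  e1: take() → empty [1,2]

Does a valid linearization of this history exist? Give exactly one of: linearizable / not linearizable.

not linearizable

prefix check: 1..9 passes, 1..10 fails once e5's time-10 response joins
all 2 real-time-respecting orders fail — 5 completed FIFO queue operations, no legal replay
one such order, e1, e2, e3, e4, e5, breaks at step 5 where e5 take() → empty is illegal
one such order, e1, e3, e2, e4, e5, breaks at step 2 where e3 take() → 32 is illegal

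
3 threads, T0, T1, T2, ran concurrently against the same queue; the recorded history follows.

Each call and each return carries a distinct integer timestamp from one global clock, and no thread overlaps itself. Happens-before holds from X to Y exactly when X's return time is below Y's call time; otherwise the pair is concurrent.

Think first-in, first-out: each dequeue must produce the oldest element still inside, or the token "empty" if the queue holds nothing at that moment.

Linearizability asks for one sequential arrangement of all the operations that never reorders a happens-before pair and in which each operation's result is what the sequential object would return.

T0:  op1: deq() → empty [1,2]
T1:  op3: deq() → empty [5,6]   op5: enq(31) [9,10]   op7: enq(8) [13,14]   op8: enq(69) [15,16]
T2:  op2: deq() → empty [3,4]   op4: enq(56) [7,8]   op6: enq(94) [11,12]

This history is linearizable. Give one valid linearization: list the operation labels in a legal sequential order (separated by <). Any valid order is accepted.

1. op1 deq() → empty, leaving queue <>
2. op2 deq() → empty, leaving queue <>
3. op3 deq() → empty, leaving queue <>
4. op4 enq(56), leaving queue <56>
5. op5 enq(31), leaving queue <56,31>
6. op6 enq(94), leaving queue <56,31,94>
7. op7 enq(8), leaving queue <56,31,94,8>
8. op8 enq(69), leaving queue <56,31,94,8,69>

op1 < op2 < op3 < op4 < op5 < op6 < op7 < op8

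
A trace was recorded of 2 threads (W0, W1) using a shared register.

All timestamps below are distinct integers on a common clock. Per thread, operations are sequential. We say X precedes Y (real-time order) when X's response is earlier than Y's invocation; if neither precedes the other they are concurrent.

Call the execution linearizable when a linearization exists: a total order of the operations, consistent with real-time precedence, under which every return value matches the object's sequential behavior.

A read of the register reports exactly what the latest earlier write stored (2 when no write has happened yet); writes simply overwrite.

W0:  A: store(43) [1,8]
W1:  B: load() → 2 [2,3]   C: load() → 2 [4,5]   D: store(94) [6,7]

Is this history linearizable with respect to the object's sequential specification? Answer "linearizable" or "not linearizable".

one valid linearization: B, C, A, D
1. B load() → 2, leaving value 2
2. C load() → 2, leaving value 2
3. A store(43), leaving value 43
4. D store(94), leaving value 94

linearizable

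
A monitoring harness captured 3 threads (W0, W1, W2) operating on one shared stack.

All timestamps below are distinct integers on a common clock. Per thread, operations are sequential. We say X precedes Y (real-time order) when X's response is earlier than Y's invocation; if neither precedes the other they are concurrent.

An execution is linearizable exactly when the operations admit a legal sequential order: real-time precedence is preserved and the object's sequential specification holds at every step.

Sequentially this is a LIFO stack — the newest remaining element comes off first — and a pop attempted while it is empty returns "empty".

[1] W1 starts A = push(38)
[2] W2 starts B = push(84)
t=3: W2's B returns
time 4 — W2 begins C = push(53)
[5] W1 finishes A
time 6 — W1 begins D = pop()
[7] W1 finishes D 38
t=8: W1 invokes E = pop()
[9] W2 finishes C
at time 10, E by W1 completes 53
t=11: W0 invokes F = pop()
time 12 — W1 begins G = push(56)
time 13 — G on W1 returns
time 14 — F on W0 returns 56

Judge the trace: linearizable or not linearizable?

linearizable

one valid linearization: B, A, D, C, E, G, F
1. B push(84), leaving stack <84>
2. A push(38), leaving stack <84,38>
3. D pop() → 38, leaving stack <84>
4. C push(53), leaving stack <84,53>
5. E pop() → 53, leaving stack <84>
6. G push(56), leaving stack <84,56>
7. F pop() → 56, leaving stack <84>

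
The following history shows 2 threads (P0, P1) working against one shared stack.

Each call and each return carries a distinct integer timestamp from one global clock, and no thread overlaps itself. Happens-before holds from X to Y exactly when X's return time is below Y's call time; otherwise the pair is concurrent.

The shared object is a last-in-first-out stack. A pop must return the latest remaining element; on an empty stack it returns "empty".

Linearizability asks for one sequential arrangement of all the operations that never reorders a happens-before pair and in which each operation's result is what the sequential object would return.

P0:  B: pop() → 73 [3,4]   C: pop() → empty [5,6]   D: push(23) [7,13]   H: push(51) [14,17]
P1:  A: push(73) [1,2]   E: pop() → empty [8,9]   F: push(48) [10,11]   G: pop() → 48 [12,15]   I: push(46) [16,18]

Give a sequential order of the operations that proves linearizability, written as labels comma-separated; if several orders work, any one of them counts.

after step 1 (A push(73)): stack <73>
after step 2 (B pop() → 73): stack <>
after step 3 (C pop() → empty): stack <>
after step 4 (E pop() → empty): stack <>
after step 5 (D push(23)): stack <23>
after step 6 (F push(48)): stack <23,48>
after step 7 (G pop() → 48): stack <23>
after step 8 (H push(51)): stack <23,51>
after step 9 (I push(46)): stack <23,51,46>

A, B, C, E, D, F, G, H, I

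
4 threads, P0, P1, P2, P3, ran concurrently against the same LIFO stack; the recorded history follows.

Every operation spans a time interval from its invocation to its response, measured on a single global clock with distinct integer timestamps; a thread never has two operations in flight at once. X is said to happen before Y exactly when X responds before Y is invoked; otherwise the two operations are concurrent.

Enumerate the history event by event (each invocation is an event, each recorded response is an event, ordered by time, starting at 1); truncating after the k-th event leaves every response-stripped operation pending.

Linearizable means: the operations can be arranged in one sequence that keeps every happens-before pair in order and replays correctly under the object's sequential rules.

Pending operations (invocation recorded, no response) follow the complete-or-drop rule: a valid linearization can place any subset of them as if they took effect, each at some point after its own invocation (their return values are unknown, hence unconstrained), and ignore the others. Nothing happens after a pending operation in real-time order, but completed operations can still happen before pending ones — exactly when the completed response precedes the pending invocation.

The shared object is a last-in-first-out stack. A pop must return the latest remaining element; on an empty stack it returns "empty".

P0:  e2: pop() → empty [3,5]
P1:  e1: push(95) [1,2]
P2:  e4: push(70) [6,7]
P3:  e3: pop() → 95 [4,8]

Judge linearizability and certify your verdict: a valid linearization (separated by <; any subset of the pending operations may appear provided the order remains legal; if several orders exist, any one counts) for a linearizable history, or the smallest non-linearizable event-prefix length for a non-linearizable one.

linearizable — witness: e1 < e3 < e2 < e4

step 1: e1 push(95) — stack <95>
step 2: e3 pop() → 95 — stack <>
step 3: e2 pop() → empty — stack <>
step 4: e4 push(70) — stack <70>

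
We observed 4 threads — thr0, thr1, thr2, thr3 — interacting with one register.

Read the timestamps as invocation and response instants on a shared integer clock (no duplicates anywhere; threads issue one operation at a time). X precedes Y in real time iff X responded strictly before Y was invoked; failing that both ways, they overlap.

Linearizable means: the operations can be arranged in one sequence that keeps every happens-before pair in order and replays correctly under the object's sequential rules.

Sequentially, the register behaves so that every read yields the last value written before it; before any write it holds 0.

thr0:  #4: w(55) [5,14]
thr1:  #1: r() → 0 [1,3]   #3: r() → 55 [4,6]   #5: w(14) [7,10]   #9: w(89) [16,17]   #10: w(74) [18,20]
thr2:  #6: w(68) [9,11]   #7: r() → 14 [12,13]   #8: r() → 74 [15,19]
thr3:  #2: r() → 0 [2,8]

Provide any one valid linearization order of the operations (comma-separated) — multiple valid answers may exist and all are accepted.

#1, #2, #4, #3, #6, #5, #7, #9, #10, #8

after step 1 (#1 r() → 0): value 0
after step 2 (#2 r() → 0): value 0
after step 3 (#4 w(55)): value 55
after step 4 (#3 r() → 55): value 55
after step 5 (#6 w(68)): value 68
after step 6 (#5 w(14)): value 14
after step 7 (#7 r() → 14): value 14
after step 8 (#9 w(89)): value 89
after step 9 (#10 w(74)): value 74
after step 10 (#8 r() → 74): value 74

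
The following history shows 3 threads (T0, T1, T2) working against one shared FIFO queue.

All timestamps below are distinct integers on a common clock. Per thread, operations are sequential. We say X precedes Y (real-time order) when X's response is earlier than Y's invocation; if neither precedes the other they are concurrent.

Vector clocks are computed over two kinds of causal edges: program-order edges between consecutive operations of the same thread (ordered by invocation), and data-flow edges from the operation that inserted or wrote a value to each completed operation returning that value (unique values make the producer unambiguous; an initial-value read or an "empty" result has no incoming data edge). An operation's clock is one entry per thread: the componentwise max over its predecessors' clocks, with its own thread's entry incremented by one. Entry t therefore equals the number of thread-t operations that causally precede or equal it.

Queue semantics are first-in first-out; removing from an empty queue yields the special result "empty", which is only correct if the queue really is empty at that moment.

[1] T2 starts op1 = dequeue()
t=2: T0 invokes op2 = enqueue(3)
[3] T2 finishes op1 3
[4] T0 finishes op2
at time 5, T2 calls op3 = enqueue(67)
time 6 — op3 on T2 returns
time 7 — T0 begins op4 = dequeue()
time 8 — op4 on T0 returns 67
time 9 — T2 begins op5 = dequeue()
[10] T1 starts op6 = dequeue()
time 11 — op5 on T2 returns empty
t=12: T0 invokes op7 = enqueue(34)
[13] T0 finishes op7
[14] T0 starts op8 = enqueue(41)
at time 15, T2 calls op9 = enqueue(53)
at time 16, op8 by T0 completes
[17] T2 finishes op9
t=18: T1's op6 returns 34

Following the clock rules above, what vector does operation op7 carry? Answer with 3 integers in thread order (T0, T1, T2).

no predecessors for op2 (invoked 2): T0 increments from zero → (1, 0, 0)
op1 (invocation 1): componentwise max over VC(op2)=(1, 0, 0), +1 at T2, giving (1, 0, 1)
op3 (invocation 5): componentwise max over VC(op1)=(1, 0, 1), +1 at T2, giving (1, 0, 2)
op5 (invocation 9): componentwise max over VC(op3)=(1, 0, 2), +1 at T2, giving (1, 0, 3)
op4 (invocation 7): componentwise max over VC(op2)=(1, 0, 0), VC(op3)=(1, 0, 2), +1 at T0, giving (2, 0, 2)
op9 (invocation 15): componentwise max over VC(op5)=(1, 0, 3), +1 at T2, giving (1, 0, 4)
op7 (invocation 12): componentwise max over VC(op4)=(2, 0, 2), +1 at T0, giving (3, 0, 2)
op6 (invocation 10): componentwise max over VC(op7)=(3, 0, 2), +1 at T1, giving (3, 1, 2)
op8 (invocation 14): componentwise max over VC(op7)=(3, 0, 2), +1 at T0, giving (4, 0, 2)
target: VC(op7) = (3, 0, 2)

(3, 0, 2)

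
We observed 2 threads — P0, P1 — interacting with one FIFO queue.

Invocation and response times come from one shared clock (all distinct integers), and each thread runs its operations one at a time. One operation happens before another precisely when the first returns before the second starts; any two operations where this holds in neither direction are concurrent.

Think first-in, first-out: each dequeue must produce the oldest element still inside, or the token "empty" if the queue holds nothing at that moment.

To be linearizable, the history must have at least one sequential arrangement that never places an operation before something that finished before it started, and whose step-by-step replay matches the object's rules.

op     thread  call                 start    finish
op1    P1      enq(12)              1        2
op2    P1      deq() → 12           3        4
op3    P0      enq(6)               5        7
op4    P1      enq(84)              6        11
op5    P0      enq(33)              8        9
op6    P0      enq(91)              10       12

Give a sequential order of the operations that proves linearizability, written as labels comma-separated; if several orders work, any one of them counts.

op1, op2, op3, op4, op5, op6

1. op1 enq(12), leaving queue <12>
2. op2 deq() → 12, leaving queue <>
3. op3 enq(6), leaving queue <6>
4. op4 enq(84), leaving queue <6,84>
5. op5 enq(33), leaving queue <6,84,33>
6. op6 enq(91), leaving queue <6,84,33,91>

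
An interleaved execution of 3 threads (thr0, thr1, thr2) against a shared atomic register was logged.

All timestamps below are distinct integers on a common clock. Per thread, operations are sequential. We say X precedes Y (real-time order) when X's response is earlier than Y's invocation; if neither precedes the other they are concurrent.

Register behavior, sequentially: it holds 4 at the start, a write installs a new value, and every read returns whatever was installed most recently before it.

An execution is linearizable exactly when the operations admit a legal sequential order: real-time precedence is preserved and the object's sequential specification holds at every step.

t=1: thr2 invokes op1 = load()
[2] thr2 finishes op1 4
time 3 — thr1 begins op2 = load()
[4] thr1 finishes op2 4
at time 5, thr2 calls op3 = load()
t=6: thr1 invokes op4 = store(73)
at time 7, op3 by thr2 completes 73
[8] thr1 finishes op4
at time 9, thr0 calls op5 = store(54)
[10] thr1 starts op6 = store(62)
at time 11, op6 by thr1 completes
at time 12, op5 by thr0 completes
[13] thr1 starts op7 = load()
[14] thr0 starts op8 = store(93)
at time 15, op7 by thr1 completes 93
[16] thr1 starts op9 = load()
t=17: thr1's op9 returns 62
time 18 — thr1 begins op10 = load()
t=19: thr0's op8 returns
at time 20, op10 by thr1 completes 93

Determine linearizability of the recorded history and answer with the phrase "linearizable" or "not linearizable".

not linearizable

through event 16 a valid linearization exists; event 17 (op9 responding at time 17) ends that
8 completed operations, 4 real-time-consistent orders — every atomic register replay fails
include/drop combinations of the 1 pending operation (op8) were all tried; none helps
sample order op1, op2, op3, op4, op5, op6, op7, op9 (pending dropped) stalls at step 3 — op3 load() → 73 has no legal effect
sample order op1, op2, op3, op4, op6, op5, op7, op9 (pending dropped) stalls at step 3 — op3 load() → 73 has no legal effect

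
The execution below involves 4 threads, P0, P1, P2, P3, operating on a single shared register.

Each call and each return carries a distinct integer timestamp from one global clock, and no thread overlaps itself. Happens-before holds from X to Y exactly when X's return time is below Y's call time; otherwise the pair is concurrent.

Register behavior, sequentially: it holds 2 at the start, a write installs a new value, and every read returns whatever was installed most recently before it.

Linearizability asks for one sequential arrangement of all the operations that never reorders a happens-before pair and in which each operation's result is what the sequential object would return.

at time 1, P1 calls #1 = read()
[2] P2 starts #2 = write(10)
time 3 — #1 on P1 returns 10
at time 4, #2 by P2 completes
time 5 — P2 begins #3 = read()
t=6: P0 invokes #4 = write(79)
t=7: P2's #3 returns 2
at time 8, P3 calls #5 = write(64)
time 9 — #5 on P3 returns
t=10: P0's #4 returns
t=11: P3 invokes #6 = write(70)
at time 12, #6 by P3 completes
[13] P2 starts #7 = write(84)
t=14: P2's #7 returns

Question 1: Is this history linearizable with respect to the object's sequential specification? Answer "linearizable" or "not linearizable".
the violation lands at event 7, #3's response at time 7: events 1..6 linearize, events 1..7 do not
all 2 real-time-respecting orders fail — 3 completed register operations, no legal replay
including or dropping the 1 pending operation (#4) in any combination fails
for example #1, #2, #3 (pending dropped) fails at step 1: #1 read() → 10 is not legal there
for example #2, #1, #3 (pending dropped) fails at step 3: #3 read() → 2 is not legal there

not linearizable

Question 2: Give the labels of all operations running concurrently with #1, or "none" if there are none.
#1 spans [1,3]; an op avoiding the whole window 1..3 is ordered, any other is concurrent
#2 [2,4]: concurrent
#3 [5,7]: after
#4 [6,10]: after
#5 [8,9]: after
#6 [11,12]: after
#7 [13,14]: after

#2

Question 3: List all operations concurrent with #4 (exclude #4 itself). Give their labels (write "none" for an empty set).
concurrent with #4 ([6,10]): every op whose interval crosses 6..10
#1 [1,3]: before
#2 [2,4]: before
#3 [5,7]: concurrent
#5 [8,9]: concurrent
#6 [11,12]: after
#7 [13,14]: after

#3, #5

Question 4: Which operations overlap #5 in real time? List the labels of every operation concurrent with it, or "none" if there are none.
overlap test against #5 [8,9]: concurrent iff the interval meets 8..9
#1 [1,3]: before
#2 [2,4]: before
#3 [5,7]: before
#4 [6,10]: concurrent
#6 [11,12]: after
#7 [13,14]: after

#4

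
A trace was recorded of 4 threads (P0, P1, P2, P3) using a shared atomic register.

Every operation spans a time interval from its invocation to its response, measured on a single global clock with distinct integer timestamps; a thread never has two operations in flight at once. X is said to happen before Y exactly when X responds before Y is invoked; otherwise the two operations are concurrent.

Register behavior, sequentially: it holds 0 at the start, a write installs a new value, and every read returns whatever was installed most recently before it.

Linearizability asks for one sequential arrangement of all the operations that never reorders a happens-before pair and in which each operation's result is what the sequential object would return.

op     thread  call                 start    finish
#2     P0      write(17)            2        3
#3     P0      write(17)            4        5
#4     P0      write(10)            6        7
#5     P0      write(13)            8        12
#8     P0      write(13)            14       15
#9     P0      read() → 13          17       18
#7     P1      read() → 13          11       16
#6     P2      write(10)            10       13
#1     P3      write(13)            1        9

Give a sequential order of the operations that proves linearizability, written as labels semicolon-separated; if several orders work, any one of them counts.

after step 1 (#1 write(13)): value 13
after step 2 (#2 write(17)): value 17
after step 3 (#3 write(17)): value 17
after step 4 (#4 write(10)): value 10
after step 5 (#5 write(13)): value 13
after step 6 (#6 write(10)): value 10
after step 7 (#8 write(13)): value 13
after step 8 (#7 read() → 13): value 13
after step 9 (#9 read() → 13): value 13

#1; #2; #3; #4; #5; #6; #8; #7; #9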